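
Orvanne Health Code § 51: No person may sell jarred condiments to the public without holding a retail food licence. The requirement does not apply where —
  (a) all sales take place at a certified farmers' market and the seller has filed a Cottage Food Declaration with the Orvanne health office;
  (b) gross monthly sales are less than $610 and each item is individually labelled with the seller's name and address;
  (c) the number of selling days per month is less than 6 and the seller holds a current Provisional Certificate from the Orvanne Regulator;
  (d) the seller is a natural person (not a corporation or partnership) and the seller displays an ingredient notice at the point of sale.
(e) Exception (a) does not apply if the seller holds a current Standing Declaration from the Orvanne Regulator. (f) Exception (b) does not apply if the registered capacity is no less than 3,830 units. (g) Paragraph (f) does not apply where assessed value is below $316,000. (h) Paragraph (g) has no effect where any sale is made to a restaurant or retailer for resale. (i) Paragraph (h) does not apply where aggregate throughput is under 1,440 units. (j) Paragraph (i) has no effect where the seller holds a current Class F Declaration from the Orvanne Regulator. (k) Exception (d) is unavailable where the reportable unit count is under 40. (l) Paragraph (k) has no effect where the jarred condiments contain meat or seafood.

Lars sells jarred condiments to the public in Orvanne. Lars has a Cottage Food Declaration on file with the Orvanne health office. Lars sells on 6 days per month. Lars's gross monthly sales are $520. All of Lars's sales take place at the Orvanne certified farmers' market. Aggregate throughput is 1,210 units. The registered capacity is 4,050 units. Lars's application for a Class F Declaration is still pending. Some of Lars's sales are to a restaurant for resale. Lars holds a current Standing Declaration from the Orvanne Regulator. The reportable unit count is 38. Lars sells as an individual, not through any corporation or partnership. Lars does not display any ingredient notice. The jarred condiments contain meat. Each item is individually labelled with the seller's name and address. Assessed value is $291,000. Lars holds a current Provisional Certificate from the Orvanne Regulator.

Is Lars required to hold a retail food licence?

No — exception (b) applies; Lars is not required to hold a retail food licence.

Exception (a)'s conditions are all satisfied: all sales are at a certified farmers' market; a Cottage Food Declaration is on file. Turning to paragraph (e): (e) operates — a current Standing Declaration is held. So (a) is unavailable.
Exception (b): gross monthly sales are $520, less than the $610 limit; items are individually labelled — every condition holds. Under paragraphs (f)–(j): (f) would limit (b) — the registered capacity is 4,050 units, meeting the 3,830 units threshold — but (g) sets (f) aside: (g) operates against (f): assessed value is $291,000, below the $316,000 limit. (h) would limit (g) — some sales are to a restaurant for resale — but (i) sets (h) aside: (i) applies — aggregate throughput is 1,210 units, under the 1,440 units limit. (j) is inapplicable (the Class F Declaration is not current), so (i) stands. (b) remains available.
Exception (c) fails — the number of selling days per month is 6, not less than 6.
Exception (d) requires that the seller displays an ingredient notice at the point of sale; but no ingredient notice is displayed, so (d) is unavailable.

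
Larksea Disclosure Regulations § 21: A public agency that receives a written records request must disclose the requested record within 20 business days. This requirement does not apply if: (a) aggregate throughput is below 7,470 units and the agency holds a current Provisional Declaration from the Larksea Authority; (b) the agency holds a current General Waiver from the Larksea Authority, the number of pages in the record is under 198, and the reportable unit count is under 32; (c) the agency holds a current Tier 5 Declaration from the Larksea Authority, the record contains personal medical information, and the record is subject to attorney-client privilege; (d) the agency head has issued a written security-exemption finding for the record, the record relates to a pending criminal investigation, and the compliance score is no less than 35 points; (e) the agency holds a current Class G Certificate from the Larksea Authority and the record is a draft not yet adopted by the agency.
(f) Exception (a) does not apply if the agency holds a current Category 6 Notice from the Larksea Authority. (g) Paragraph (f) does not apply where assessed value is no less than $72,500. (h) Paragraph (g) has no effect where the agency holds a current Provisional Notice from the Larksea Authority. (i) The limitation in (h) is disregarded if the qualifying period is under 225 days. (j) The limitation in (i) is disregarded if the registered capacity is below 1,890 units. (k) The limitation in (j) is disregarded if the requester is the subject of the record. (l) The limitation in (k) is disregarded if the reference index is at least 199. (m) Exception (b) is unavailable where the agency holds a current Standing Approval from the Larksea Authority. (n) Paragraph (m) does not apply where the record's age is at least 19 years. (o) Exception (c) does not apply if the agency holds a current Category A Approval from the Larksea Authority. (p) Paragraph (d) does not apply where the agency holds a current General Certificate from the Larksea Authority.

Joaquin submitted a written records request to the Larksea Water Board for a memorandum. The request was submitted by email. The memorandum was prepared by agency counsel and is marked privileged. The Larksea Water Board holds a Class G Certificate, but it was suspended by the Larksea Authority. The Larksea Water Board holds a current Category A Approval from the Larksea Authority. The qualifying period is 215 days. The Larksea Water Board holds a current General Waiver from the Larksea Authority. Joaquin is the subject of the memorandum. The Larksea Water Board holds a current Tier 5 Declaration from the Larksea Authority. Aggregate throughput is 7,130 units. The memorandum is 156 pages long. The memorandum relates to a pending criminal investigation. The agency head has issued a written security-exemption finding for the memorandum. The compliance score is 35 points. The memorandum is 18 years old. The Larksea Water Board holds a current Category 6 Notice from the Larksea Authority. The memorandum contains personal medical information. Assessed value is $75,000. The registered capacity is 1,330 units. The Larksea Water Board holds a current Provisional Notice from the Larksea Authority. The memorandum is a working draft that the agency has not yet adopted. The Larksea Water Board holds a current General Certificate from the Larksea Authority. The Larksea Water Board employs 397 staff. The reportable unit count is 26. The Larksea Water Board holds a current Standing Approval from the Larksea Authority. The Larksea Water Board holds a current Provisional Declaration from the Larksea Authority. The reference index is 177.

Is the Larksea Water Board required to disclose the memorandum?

Exception (a) is satisfied on its face — aggregate throughput is 7,130 units, below the 7,470 units limit; a current Provisional Declaration is held. Under paragraphs (f)–(l): (f) is triggered (a current Category 6 Notice is held), but yields to (g): (g) operates against (f): assessed value is $75,000, meeting the $72,500 threshold. (h) is engaged (a current Provisional Notice is held), but yields to (i): (i) operates against (h): the qualifying period is 215 days, under the 225 days limit. (j) operates (the registered capacity is 1,330 units, below the 1,890 units limit), but is overridden by (k): (k) operates — Joaquin is the subject of the memorandum. (l) is inapplicable (the reference index is 177, short of 199), so (k) stands. Exception (a) stands.
Exception (b): a current General Waiver is held; the number of pages in the record is 156, under the 198 limit; the reportable unit count is 26, under the 32 limit — every condition holds. However, paragraphs (m)–(n) must be considered: (m) is engaged — a current Standing Approval is held. (n) is not triggered (the record's age is 18 years, short of 19 years), so (m) stands. Exception (b) does not apply.
All of (c)'s requirements are met (a current Tier 5 Declaration is held; the memorandum contains personal medical information; the memorandum is privileged). However, paragraph (o) must be considered: (o) operates — a current Category A Approval is held. So (c) is unavailable.
Exception (d) is satisfied on its face — a written security-exemption finding has been issued; the memorandum relates to a pending investigation; the compliance score is 35 points, meeting the 35 points threshold. But: (p) operates — a current General Certificate is held. Exception (d) does not apply.
Exception (e) does not apply: the Class G Certificate is not current.

No — exception (a) applies; the Larksea Water Board is not required to disclose the memorandum.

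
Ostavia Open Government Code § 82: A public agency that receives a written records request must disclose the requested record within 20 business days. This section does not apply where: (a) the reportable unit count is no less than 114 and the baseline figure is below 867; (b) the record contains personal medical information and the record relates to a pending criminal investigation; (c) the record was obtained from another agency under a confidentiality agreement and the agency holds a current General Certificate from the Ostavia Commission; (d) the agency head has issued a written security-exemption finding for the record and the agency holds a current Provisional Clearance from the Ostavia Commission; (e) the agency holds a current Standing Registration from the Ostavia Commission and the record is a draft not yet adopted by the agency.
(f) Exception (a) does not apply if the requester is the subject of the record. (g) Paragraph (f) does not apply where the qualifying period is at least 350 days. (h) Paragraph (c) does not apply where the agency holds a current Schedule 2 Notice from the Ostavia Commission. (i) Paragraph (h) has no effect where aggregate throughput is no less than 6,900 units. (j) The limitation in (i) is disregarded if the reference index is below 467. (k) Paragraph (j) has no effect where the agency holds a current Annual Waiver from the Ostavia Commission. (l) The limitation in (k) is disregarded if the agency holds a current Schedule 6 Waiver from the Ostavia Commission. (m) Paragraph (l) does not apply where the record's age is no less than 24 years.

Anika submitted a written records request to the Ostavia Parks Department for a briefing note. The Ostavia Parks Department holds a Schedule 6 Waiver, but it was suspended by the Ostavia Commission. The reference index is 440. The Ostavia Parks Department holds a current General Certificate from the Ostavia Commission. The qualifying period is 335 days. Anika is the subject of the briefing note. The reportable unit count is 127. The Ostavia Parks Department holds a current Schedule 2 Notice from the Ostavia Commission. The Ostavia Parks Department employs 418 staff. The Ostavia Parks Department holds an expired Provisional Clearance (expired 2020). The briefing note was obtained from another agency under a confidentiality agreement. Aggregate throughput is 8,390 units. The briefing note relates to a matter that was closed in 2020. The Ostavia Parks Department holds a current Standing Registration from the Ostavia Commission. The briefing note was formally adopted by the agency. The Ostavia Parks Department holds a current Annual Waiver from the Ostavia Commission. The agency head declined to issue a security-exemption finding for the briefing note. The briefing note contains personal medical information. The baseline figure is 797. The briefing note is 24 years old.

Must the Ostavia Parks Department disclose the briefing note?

Exception (a) is satisfied on its face — the reportable unit count is 127, meeting the 114 threshold; the baseline figure is 797, below the 867 limit. But: (f) is engaged — Anika is the subject of the briefing note. (g) is not triggered (the qualifying period is 335 days, short of 350 days), so (f) stands. (a) is therefore removed.
Exception (b) does not apply: the briefing note relates to a closed matter.
Exception (c): the briefing note was obtained under a confidentiality agreement; a current General Certificate is held — every condition holds. Considering the limiting provisions: (h) operates (a current Schedule 2 Notice is held), but yields to (i): (i) operates against (h): aggregate throughput is 8,390 units, meeting the 6,900 units threshold. (j) applies (the reference index is 440, below the 467 limit), but is itself disapplied by (k): (k) is engaged — a current Annual Waiver is held. (l), which would lift (k), is not engaged — there is no Schedule 6 Waiver in force. Exception (c) stands.
Exception (d) does not apply: the agency head declined to issue a security-exemption finding.
Exception (e) fails — the briefing note has been formally adopted.

No — exception (c) applies; the Ostavia Parks Department is not required to disclose the briefing note.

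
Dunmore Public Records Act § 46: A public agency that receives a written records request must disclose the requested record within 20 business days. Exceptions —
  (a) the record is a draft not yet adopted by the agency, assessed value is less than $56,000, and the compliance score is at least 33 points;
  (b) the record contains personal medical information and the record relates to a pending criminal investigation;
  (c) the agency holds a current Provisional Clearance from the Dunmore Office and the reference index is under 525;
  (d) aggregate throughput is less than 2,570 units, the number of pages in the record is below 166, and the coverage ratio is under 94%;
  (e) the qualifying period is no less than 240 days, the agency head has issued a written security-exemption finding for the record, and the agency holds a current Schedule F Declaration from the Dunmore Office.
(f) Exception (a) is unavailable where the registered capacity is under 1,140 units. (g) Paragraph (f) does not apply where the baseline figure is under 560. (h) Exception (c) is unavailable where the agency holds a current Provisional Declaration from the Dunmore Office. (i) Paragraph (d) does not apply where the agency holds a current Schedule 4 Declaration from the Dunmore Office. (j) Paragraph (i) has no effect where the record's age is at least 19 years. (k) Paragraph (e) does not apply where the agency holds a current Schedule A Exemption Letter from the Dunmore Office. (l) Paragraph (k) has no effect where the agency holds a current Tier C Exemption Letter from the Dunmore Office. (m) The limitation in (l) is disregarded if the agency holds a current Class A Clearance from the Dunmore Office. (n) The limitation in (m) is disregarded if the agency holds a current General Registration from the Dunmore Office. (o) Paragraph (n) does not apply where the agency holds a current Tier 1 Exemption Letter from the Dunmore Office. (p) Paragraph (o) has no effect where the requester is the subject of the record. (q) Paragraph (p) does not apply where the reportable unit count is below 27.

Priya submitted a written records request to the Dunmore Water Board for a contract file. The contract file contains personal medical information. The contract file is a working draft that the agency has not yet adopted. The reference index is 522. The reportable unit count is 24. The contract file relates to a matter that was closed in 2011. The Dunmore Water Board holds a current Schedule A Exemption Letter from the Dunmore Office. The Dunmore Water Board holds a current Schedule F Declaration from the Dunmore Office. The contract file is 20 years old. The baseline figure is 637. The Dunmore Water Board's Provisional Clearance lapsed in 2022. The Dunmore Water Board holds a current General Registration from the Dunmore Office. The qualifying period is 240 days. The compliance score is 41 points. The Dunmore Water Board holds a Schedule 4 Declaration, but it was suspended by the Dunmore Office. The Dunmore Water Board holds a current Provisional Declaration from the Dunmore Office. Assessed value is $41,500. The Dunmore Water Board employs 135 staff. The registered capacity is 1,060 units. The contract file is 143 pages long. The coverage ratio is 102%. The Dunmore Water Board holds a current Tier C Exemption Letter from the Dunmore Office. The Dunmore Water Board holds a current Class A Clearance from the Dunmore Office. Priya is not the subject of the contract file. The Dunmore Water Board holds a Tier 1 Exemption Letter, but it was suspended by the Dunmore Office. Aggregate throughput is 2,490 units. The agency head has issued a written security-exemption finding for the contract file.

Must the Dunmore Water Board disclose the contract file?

Exception (a)'s conditions are all satisfied: the contract file is an unadopted draft; assessed value is $41,500, less than the $56,000 limit; the compliance score is 41 points, meeting the 33 points threshold. However, paragraphs (f)–(g) must be considered: (f) operates against (a): the registered capacity is 1,060 units, under the 1,140 units limit. (g), which would lift (f), does not operate here — the baseline figure is 637, not under 560. (a) is therefore removed.
Exception (b) requires that the record relates to a pending criminal investigation; but the contract file relates to a closed matter, so (b) is unavailable.
Exception (c) fails — there is no Provisional Clearance in force.
Exception (d) requires that the coverage ratio is under 94%; but the coverage ratio is 102%, not under 94%, so (d) is unavailable.
Exception (e) is satisfied on its face — the qualifying period is 240 days, meeting the 240 days threshold; a written security-exemption finding has been issued; a current Schedule F Declaration is held. Considering the limiting provisions: (k) is engaged (a current Schedule A Exemption Letter is held), but is set aside by (l): (l) operates against (k): a current Tier C Exemption Letter is held. (m) is engaged (a current Class A Clearance is held), but is set aside by (n): (n) operates against (m): a current General Registration is held. (o) is not engaged (there is no Tier 1 Exemption Letter in force), so (n) stands. So (e) applies.

No — exception (e) applies; the Dunmore Water Board is not required to disclose the contract file.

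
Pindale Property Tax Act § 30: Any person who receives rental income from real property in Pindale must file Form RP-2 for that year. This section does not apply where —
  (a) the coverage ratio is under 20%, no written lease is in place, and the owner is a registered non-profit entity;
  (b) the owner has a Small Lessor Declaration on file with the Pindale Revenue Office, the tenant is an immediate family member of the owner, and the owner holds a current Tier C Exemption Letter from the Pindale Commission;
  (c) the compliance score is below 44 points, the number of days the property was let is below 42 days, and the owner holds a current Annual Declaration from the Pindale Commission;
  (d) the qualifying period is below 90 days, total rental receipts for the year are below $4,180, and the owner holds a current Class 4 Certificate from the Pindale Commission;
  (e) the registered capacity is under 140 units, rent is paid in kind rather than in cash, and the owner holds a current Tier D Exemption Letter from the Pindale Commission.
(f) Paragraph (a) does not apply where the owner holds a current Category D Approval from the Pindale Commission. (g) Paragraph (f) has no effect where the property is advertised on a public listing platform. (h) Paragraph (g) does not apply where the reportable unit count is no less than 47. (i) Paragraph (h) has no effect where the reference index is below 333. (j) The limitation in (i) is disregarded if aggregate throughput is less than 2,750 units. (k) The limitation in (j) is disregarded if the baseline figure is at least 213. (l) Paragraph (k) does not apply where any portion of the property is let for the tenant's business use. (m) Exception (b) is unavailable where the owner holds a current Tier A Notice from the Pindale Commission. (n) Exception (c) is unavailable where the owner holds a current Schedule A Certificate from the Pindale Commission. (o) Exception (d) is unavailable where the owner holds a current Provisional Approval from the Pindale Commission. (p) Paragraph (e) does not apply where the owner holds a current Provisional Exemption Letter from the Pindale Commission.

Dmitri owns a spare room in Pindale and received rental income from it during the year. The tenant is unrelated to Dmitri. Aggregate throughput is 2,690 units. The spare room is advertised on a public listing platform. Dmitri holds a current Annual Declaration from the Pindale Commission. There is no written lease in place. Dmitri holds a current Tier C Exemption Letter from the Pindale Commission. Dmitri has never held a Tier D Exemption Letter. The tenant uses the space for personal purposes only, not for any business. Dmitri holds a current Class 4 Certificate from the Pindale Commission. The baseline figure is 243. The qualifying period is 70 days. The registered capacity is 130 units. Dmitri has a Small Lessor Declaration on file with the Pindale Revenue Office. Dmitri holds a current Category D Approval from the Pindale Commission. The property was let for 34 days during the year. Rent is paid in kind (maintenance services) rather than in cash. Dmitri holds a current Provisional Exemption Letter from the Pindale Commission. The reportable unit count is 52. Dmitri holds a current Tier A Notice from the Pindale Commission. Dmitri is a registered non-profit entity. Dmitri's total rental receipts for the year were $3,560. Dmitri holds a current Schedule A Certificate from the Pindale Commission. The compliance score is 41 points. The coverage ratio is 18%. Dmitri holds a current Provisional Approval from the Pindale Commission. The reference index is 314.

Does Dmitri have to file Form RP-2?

No — exception (a) applies; Dmitri is not required to file Form RP-2.

Exception (a) is satisfied on its face — the coverage ratio is 18%, under the 20% limit; there is no written lease; Dmitri is a registered non-profit. Considering the limiting provisions: (f) is engaged (a current Category D Approval is held), but yields to (g): (g) operates against (f): the property is publicly advertised. (h) is triggered (the reportable unit count is 52, meeting the 47 threshold), but yields to (i): (i) operates against (h): the reference index is 314, below the 333 limit. (j) would limit (i) — aggregate throughput is 2,690 units, less than the 2,750 units limit — but (k) sets (j) aside: (k) is triggered — the baseline figure is 243, meeting the 213 threshold. (l) is not triggered (the space is used for personal purposes only), so (k) stands. Exception (a) stands.
Exception (b) fails — the tenant is unrelated to the owner.
Exception (c) is satisfied on its face — the compliance score is 41 points, below the 44 points limit; the number of days the property was let is 34 days, below the 42 days limit; a current Annual Declaration is held. Turning to paragraph (n): (n) operates against (c): a current Schedule A Certificate is held. So (c) is unavailable.
Exception (d) is satisfied on its face — the qualifying period is 70 days, below the 90 days limit; total rental receipts for the year are $3,560, below the $4,180 limit; a current Class 4 Certificate is held. But: (o) is triggered — a current Provisional Approval is held. (d) is therefore removed.
Exception (e) fails — the Tier D Exemption Letter is not current.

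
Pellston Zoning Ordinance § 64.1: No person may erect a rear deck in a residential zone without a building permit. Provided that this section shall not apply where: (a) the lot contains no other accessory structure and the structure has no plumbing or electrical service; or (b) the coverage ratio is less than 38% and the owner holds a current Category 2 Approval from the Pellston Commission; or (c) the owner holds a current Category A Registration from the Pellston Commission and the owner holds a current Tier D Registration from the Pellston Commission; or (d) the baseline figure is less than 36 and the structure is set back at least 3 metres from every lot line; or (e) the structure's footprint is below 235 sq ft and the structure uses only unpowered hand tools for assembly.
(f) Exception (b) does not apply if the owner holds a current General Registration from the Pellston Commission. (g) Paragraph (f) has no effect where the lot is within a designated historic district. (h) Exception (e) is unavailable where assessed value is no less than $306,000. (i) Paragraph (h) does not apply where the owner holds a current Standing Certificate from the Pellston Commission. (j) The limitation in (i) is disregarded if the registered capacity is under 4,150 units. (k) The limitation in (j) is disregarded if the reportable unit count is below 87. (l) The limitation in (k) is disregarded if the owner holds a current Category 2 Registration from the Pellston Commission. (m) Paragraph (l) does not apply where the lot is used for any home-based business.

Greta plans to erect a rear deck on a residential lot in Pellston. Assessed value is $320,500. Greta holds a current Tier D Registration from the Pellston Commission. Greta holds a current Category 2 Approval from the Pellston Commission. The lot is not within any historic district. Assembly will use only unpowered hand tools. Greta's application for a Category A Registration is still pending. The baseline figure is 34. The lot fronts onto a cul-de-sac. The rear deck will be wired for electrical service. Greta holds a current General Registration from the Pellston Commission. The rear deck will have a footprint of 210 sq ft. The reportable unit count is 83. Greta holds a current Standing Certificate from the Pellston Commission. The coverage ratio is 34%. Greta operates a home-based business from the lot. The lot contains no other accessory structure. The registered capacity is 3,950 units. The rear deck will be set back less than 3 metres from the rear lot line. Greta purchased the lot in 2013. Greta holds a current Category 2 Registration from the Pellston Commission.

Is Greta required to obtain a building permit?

Exception (a) fails — electrical service is planned.
Exception (b): the coverage ratio is 34%, less than the 38% limit; a current Category 2 Approval is held — every condition holds. But: (f) operates against (b): a current General Registration is held. (g) is inapplicable (the lot is not in a historic district), so (f) stands. So (b) is unavailable.
Exception (c) requires that the owner holds a current Category A Registration from the Pellston Commission; but there is no Category A Registration in force, so (c) is unavailable.
Exception (d) does not apply: the rear setback is under 3 m.
Exception (e) is satisfied on its face — the structure's footprint is 210 sq ft, below the 235 sq ft limit; assembly uses only hand tools. Considering the limiting provisions: (h) is engaged (assessed value is $320,500, meeting the $306,000 threshold), but yields to (i): (i) is engaged — a current Standing Certificate is held. (j) would limit (i) — the registered capacity is 3,950 units, under the 4,150 units limit — but (k) sets (j) aside: (k) operates against (j): the reportable unit count is 83, below the 87 limit. (l) would limit (k) — a current Category 2 Registration is held — but (m) sets (l) aside: (m) is triggered — a home-based business operates on the lot. (e) remains available.

No — exception (e) applies; Greta does not need a building permit.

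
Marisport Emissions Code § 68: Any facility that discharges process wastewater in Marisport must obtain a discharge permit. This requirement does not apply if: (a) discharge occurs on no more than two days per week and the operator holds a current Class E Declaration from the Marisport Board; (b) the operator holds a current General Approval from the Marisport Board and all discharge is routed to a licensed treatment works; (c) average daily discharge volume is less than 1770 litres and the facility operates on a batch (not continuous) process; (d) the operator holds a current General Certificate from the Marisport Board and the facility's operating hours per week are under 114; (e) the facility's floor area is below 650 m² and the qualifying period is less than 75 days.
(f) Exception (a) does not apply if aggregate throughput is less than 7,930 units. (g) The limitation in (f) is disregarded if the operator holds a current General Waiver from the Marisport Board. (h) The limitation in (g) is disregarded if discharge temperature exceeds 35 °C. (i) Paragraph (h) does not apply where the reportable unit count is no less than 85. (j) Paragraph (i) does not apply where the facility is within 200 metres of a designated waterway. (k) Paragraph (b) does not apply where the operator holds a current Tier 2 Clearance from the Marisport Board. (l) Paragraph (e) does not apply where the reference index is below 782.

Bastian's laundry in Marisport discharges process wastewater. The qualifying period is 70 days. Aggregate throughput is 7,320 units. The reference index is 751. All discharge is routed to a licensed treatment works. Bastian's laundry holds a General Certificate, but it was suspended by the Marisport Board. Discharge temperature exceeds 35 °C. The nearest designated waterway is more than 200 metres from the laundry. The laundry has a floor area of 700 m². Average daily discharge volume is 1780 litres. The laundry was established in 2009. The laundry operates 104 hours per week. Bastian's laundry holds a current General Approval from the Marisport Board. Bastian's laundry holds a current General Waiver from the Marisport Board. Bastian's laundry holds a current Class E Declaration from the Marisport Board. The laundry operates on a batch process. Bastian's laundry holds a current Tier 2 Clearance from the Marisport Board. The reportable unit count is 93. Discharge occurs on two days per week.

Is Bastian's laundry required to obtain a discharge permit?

All of (a)'s requirements are met (discharge occurs on no more than two days per week; a current Class E Declaration is held). As to paragraphs (f)–(j): (f) operates (aggregate throughput is 7,320 units, less than the 7,930 units limit), but is itself disapplied by (g): (g) operates against (f): a current General Waiver is held. (h) would limit (g) — discharge temperature exceeds 35 °C — but (i) sets (h) aside: (i) operates against (h): the reportable unit count is 93, meeting the 85 threshold. (j), which would lift (i), is not triggered — the laundry is more than 200 m from any designated waterway. Exception (a) stands.
All of (b)'s requirements are met (a current General Approval is held; discharge is routed to a licensed treatment works). But applying paragraph (k): (k) is engaged — a current Tier 2 Clearance is held. Exception (b) does not apply.
Exception (c) does not apply: average daily discharge volume is 1780 litres, not less than 1770 litres.
Exception (d) fails — there is no General Certificate in force.
Exception (e) does not apply: the facility's floor area is 700 m², not below 650 m².

No — exception (a) applies; Bastian's laundry is not required to obtain a discharge permit.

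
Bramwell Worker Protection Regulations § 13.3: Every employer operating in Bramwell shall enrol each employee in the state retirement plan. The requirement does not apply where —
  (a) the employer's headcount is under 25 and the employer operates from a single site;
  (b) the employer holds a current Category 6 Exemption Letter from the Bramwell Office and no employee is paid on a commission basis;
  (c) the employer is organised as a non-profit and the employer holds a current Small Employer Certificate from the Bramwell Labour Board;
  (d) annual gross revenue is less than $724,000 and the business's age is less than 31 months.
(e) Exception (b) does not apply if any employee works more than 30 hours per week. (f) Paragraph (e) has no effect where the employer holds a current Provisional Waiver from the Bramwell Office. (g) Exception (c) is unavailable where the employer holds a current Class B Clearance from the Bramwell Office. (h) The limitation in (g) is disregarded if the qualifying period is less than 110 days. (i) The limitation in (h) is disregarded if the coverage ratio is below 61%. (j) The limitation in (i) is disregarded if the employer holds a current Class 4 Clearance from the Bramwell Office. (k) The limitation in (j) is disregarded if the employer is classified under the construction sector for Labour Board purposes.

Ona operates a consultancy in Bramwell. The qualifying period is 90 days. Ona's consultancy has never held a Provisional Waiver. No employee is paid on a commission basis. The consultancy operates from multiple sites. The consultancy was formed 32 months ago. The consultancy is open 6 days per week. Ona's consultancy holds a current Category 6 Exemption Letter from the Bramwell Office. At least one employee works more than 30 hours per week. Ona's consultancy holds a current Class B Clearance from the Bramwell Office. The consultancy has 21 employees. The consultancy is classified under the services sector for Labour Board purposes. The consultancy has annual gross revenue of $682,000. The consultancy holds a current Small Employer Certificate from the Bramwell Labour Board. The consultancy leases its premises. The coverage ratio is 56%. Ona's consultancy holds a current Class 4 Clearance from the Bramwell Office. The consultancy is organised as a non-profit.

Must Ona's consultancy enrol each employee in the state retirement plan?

No — exception (c) applies; Ona's consultancy is not required to enrol each employee in the state retirement plan.

Exception (a) requires that the employer operates from a single site; but the employer operates from multiple sites, so (a) is unavailable.
All of (b)'s requirements are met (a current Category 6 Exemption Letter is held; no employee is paid on commission). But applying paragraphs (e)–(f): (e) operates against (b): at least one employee exceeds 30 hours/week. (f), which would lift (e), is not triggered — no current Provisional Waiver is held. So (b) is unavailable.
Exception (c)'s conditions are all satisfied: the employer is a non-profit; a current Small Employer Certificate is held. Under paragraphs (g)–(k): (g) would limit (c) — a current Class B Clearance is held — but (h) sets (g) aside: (h) is engaged — the qualifying period is 90 days, less than the 110 days limit. (i) would limit (h) — the coverage ratio is 56%, below the 61% limit — but (j) sets (i) aside: (j) operates against (i): a current Class 4 Clearance is held. (k), which would lift (j), is inapplicable — the consultancy is classified under the services sector. Exception (c) stands.
Exception (d) does not apply: the business's age is 32 months, not less than 31 months.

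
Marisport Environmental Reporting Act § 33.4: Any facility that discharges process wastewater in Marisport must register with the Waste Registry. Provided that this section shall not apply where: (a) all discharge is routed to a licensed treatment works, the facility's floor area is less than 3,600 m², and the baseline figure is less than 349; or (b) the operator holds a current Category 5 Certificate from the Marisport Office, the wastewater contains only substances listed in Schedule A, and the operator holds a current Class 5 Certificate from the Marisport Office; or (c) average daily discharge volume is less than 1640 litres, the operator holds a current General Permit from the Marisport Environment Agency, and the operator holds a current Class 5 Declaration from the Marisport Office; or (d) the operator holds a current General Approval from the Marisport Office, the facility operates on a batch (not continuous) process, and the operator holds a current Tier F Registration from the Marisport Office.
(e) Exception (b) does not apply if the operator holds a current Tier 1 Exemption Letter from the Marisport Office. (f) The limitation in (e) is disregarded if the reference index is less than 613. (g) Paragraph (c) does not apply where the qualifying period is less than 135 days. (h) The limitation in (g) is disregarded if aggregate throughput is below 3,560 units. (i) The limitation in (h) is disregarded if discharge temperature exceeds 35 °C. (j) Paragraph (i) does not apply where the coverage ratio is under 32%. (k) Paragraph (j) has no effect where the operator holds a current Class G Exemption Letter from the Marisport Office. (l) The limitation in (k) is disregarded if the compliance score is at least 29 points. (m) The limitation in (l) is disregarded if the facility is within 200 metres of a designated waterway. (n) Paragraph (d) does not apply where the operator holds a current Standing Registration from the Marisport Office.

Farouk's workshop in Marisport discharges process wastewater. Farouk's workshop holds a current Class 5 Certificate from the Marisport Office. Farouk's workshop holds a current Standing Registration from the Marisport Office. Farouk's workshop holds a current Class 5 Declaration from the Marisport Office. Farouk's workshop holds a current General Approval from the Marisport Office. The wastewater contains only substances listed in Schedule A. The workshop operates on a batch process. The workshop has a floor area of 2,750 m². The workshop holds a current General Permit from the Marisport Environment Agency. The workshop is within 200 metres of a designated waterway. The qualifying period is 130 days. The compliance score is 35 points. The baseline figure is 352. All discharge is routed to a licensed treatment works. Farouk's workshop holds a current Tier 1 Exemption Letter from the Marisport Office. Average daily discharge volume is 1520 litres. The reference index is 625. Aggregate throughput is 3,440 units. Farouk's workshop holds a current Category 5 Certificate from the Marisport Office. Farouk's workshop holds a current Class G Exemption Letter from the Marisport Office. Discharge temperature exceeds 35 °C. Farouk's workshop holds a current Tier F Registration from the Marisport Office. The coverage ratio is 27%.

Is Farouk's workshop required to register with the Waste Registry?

Exception (a) does not apply: the baseline figure is 352, not less than 349.
Exception (b)'s conditions are all satisfied: a current Category 5 Certificate is held; the wastewater is Schedule-A-only; a current Class 5 Certificate is held. But: (e) applies — a current Tier 1 Exemption Letter is held. (f) is not triggered (the reference index is 625, not less than 613), so (e) stands. Exception (b) does not apply.
Exception (c) is satisfied on its face — average daily discharge volume is 1520 litres, less than the 1640 litres limit; a current General Permit is held; a current Class 5 Declaration is held. However, paragraphs (g)–(m) must be considered: (g) operates against (c): the qualifying period is 130 days, less than the 135 days limit. (h) would limit (g) — aggregate throughput is 3,440 units, below the 3,560 units limit — but (i) sets (h) aside: (i) operates against (h): discharge temperature exceeds 35 °C. (j) is triggered (the coverage ratio is 27%, under the 32% limit), but is set aside by (k): (k) is triggered — a current Class G Exemption Letter is held. (l) would limit (k) — the compliance score is 35 points, meeting the 29 points threshold — but (m) sets (l) aside: (m) is engaged — the workshop is within 200 m of a designated waterway. So (c) is unavailable.
All of (d)'s requirements are met (a current General Approval is held; the facility operates on a batch process; a current Tier F Registration is held). But: (n) is triggered — a current Standing Registration is held. Exception (d) does not apply.
No exception applies. The general rule governs.

Yes — Farouk's workshop must register with the Waste Registry.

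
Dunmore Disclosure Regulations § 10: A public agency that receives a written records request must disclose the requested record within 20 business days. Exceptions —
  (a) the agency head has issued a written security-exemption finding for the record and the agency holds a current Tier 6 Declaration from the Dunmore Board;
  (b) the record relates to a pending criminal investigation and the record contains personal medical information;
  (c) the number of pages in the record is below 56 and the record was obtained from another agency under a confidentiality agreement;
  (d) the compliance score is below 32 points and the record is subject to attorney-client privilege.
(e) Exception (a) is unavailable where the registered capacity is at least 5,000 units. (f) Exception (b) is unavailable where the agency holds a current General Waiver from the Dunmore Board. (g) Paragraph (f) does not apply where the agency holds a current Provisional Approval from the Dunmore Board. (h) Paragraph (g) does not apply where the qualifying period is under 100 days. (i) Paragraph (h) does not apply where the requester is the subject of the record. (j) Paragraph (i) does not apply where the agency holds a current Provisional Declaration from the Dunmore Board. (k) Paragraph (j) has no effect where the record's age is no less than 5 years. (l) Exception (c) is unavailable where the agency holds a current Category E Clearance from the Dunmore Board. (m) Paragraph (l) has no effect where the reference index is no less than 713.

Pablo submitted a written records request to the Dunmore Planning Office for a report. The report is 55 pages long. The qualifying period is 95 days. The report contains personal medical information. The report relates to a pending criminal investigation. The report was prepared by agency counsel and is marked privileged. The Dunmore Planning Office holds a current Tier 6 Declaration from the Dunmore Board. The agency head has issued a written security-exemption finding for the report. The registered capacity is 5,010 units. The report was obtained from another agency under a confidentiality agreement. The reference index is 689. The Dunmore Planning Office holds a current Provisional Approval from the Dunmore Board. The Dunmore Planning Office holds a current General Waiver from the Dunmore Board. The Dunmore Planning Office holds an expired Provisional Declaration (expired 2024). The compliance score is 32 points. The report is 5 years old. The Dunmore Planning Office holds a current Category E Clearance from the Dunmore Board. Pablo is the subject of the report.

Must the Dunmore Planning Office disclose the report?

All of (a)'s requirements are met (a written security-exemption finding has been issued; a current Tier 6 Declaration is held). But: (e) operates against (a): the registered capacity is 5,010 units, meeting the 5,000 units threshold. So (a) is unavailable.
Exception (b): the report relates to a pending investigation; the report contains personal medical information — every condition holds. Considering the limiting provisions: (f) operates (a current General Waiver is held), but is itself disapplied by (g): (g) operates against (f): a current Provisional Approval is held. (h) is triggered (the qualifying period is 95 days, under the 100 days limit), but yields to (i): (i) is engaged — Pablo is the subject of the report. (j), which would lift (i), is inapplicable — no current Provisional Declaration is held. So (b) applies.
Exception (c): the number of pages in the record is 55, below the 56 limit; the report was obtained under a confidentiality agreement — every condition holds. Turning to paragraphs (l)–(m): (l) applies — a current Category E Clearance is held. (m) is not triggered (the reference index is 689, short of 713), so (l) stands. Exception (c) does not apply.
Exception (d) does not apply: the compliance score is 32 points, not below 32 points.

No — exception (b) applies; the Dunmore Planning Office is not required to disclose the report.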